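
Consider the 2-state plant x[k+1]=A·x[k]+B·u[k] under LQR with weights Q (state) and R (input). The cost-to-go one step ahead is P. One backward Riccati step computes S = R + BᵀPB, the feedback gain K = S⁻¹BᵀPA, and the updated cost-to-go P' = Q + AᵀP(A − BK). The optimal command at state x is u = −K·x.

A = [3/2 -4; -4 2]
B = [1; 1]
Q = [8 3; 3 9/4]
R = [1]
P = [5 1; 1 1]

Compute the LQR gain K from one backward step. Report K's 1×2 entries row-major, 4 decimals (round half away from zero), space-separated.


BᵀP = [6.0000 2.0000]
S = R + BᵀPB = [1] + [8.0000] = [9.0000]
BᵀPA = [1.0000 -20.0000]
K = S⁻¹·BᵀPA = [0.1111 -2.2222]
A−BK = [1.3889 -1.7778; -4.1111 4.2222]
AᵀP(A−BK) = [15.1389 -16.7778; -16.7778 23.5556]
P' = Q + AᵀP(A−BK) = [23.1389 -13.7778; -13.7778 25.8056]
tr(P') = 48.9444

0.1111 -2.2222


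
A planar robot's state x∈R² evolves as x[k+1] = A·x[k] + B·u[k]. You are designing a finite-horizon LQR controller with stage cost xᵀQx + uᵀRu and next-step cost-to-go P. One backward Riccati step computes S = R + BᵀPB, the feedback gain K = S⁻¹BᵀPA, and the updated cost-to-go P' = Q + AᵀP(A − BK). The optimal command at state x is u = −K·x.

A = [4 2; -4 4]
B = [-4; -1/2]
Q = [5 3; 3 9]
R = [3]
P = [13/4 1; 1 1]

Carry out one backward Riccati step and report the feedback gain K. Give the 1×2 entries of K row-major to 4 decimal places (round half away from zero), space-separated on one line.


-0.6076 -0.7595

BᵀP = [-13.5000 -4.5000]
S = R + BᵀPB = [3] + [56.2500] = [59.2500]
BᵀPA = [-36.0000 -45.0000]
K = S⁻¹·BᵀPA = [-0.6076 -0.7595]
A−BK = [1.5696 -1.0380; -4.3038 3.6203]
AᵀP(A−BK) = [14.1266 -9.3418; -9.3418 10.8228]
P' = Q + AᵀP(A−BK) = [19.1266 -6.3418; -6.3418 19.8228]
tr(P') = 38.9494


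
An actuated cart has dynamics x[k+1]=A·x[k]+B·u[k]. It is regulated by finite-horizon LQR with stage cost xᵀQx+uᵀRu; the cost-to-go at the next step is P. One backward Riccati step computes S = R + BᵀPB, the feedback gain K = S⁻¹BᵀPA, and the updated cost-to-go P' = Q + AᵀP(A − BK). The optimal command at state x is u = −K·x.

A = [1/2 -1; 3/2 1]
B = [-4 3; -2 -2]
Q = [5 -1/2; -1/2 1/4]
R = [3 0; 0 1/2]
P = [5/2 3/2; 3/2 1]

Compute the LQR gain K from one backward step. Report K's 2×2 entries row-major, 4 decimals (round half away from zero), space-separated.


-0.2591 -0.0091 0.0045 -0.2455

BᵀP = [-13.0000 -8.0000; 4.5000 2.5000]
S = R + BᵀPB = [3 0; 0 1/2] + [68.0000 -23.0000; -23.0000 8.5000] = [71.0000 -23.0000; -23.0000 9.0000]
BᵀPA = [-18.5000 5.0000; 6.0000 -2.0000]
K = S⁻¹·BᵀPA = [-0.2591 -0.0091; 0.0045 -0.2455]
A−BK = [-0.5500 -0.3000; 0.9909 0.4909]
AᵀP(A−BK) = [0.3045 0.0545; 0.0545 0.0545]
P' = Q + AᵀP(A−BK) = [5.3045 -0.4455; -0.4455 0.3045]
tr(P') = 5.6091


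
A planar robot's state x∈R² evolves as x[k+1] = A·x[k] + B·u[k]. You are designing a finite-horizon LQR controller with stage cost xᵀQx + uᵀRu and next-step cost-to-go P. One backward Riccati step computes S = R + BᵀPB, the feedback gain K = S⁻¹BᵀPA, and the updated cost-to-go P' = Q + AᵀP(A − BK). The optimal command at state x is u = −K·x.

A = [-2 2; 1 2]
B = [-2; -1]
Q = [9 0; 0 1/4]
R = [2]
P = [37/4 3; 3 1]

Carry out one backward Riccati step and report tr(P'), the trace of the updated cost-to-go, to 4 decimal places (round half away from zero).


12.8462

BᵀP = [-21.5000 -7.0000]
S = R + BᵀPB = [2] + [50.0000] = [52.0000]
BᵀPA = [36.0000 -57.0000]
K = S⁻¹·BᵀPA = [0.6923 -1.0962]
A−BK = [-0.6154 -0.1923; 1.6923 0.9038]
AᵀP(A−BK) = [1.0769 -1.5385; -1.5385 2.5192]
P' = Q + AᵀP(A−BK) = [10.0769 -1.5385; -1.5385 2.7692]
tr(P') = 12.8462


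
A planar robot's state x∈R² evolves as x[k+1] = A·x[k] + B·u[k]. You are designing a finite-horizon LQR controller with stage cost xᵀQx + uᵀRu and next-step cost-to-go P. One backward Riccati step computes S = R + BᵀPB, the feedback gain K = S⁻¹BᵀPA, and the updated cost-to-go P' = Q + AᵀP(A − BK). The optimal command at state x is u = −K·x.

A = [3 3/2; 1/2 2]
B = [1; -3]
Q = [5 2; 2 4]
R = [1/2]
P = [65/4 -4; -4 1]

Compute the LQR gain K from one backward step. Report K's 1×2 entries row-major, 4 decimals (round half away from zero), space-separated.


1.6332 0.5704

BᵀP = [28.2500 -7.0000]
S = R + BᵀPB = [1/2] + [49.2500] = [49.7500]
BᵀPA = [81.2500 28.3750]
K = S⁻¹·BᵀPA = [1.6332 0.5704]
A−BK = [1.3668 0.9296; 5.3995 3.7111]
AᵀP(A−BK) = [1.8053 0.7839; 0.7839 0.3788]
P' = Q + AᵀP(A−BK) = [6.8053 2.7839; 2.7839 4.3788]
tr(P') = 11.1840


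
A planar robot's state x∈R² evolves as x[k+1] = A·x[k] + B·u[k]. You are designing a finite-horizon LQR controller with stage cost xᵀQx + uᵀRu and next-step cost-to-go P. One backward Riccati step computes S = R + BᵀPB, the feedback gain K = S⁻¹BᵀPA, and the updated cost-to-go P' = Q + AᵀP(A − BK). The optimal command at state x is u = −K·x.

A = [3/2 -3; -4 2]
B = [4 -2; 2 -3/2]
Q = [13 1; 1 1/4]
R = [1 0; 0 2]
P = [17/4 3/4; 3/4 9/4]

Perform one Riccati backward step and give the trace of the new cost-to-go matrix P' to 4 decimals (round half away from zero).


BᵀP = [18.5000 7.5000; -9.6250 -4.8750]
S = R + BᵀPB = [1 0; 0 2] + [89.0000 -48.2500; -48.2500 26.5625] = [90.0000 -48.2500; -48.2500 28.5625]
BᵀPA = [-2.2500 -40.5000; 5.0625 19.1250]
K = S⁻¹·BᵀPA = [0.7421 -0.9647; 1.4308 -0.9601]
A−BK = [1.3933 -1.0613; -3.3379 2.4893]
AᵀP(A−BK) = [30.9887 -23.1853; -23.1853 17.5408]
P' = Q + AᵀP(A−BK) = [43.9887 -22.1853; -22.1853 17.7908]
tr(P') = 61.7795

61.7795


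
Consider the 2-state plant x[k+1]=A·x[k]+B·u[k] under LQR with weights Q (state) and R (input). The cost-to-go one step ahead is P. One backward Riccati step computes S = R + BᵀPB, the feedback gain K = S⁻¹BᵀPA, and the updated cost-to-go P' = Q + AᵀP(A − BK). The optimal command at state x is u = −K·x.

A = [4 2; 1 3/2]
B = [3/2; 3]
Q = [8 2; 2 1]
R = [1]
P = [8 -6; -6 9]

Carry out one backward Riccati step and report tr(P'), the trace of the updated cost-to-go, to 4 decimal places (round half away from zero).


BᵀP = [-6.0000 18.0000]
S = R + BᵀPB = [1] + [45.0000] = [46.0000]
BᵀPA = [-6.0000 15.0000]
K = S⁻¹·BᵀPA = [-0.1304 0.3261]
A−BK = [4.1957 1.5109; 1.3913 0.5217]
AᵀP(A−BK) = [88.2174 31.4565; 31.4565 11.3587]
P' = Q + AᵀP(A−BK) = [96.2174 33.4565; 33.4565 12.3587]
tr(P') = 108.5761

108.5761


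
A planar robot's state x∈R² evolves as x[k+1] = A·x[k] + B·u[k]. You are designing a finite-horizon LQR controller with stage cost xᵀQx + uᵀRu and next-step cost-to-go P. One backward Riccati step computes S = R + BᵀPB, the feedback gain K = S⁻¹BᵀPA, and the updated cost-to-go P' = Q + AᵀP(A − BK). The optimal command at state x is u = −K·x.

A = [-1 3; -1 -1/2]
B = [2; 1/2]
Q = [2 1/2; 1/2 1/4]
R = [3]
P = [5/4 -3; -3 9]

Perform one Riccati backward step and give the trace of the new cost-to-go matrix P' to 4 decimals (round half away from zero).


25.6324

BᵀP = [1.0000 -1.5000]
S = R + BᵀPB = [3] + [1.2500] = [4.2500]
BᵀPA = [0.5000 3.7500]
K = S⁻¹·BᵀPA = [0.1176 0.8824]
A−BK = [-1.2353 1.2353; -1.0588 -0.9412]
AᵀP(A−BK) = [4.1912 7.8088; 7.8088 19.1912]
P' = Q + AᵀP(A−BK) = [6.1912 8.3088; 8.3088 19.4412]
tr(P') = 25.6324


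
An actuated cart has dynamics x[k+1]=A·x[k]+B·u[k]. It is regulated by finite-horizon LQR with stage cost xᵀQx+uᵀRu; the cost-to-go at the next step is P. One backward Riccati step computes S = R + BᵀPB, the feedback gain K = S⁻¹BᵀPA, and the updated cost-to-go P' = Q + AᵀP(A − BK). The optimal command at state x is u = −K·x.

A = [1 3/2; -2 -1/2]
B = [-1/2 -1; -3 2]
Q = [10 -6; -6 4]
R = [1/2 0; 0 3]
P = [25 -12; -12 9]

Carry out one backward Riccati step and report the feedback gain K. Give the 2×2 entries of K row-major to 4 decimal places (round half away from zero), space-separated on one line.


0.1305 -0.4468 -0.8969 -1.0515

BᵀP = [23.5000 -21.0000; -49.0000 30.0000]
S = R + BᵀPB = [1/2 0; 0 3] + [51.2500 -65.5000; -65.5000 109.0000] = [51.7500 -65.5000; -65.5000 112.0000]
BᵀPA = [65.5000 45.7500; -109.0000 -88.5000]
K = S⁻¹·BᵀPA = [0.1305 -0.4468; -0.8969 -1.0515]
A−BK = [0.1684 0.2251; 0.1853 0.2626]
AᵀP(A−BK) = [2.6907 3.1544; 3.1544 3.8855]
P' = Q + AᵀP(A−BK) = [12.6907 -2.8456; -2.8456 7.8855]
tr(P') = 20.5762


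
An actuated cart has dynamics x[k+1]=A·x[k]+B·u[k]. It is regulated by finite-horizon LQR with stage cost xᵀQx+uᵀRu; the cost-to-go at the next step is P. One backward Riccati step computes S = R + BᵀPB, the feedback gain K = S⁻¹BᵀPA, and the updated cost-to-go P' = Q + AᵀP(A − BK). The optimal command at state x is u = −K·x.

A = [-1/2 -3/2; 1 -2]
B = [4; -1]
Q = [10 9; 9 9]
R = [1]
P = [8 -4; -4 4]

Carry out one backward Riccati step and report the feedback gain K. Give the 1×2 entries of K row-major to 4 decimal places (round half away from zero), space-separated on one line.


-0.2303 -0.0848

BᵀP = [36.0000 -20.0000]
S = R + BᵀPB = [1] + [164.0000] = [165.0000]
BᵀPA = [-38.0000 -14.0000]
K = S⁻¹·BᵀPA = [-0.2303 -0.0848]
A−BK = [0.4212 -1.1606; 0.7697 -2.0848]
AᵀP(A−BK) = [1.2485 -3.2242; -3.2242 8.8121]
P' = Q + AᵀP(A−BK) = [11.2485 5.7758; 5.7758 17.8121]
tr(P') = 29.0606


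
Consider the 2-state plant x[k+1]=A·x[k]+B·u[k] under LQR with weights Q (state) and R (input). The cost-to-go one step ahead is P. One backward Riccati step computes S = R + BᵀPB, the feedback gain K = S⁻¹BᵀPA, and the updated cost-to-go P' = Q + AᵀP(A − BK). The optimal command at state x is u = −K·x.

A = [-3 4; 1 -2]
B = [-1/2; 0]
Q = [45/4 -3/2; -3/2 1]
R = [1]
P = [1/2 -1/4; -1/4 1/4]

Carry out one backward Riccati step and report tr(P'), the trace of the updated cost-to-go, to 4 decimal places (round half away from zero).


29.4306

BᵀP = [-0.2500 0.1250]
S = R + BᵀPB = [1] + [0.1250] = [1.1250]
BᵀPA = [0.8750 -1.2500]
K = S⁻¹·BᵀPA = [0.7778 -1.1111]
A−BK = [-2.6111 3.4444; 1.0000 -2.0000]
AᵀP(A−BK) = [5.5694 -8.0278; -8.0278 11.6111]
P' = Q + AᵀP(A−BK) = [16.8194 -9.5278; -9.5278 12.6111]
tr(P') = 29.4306


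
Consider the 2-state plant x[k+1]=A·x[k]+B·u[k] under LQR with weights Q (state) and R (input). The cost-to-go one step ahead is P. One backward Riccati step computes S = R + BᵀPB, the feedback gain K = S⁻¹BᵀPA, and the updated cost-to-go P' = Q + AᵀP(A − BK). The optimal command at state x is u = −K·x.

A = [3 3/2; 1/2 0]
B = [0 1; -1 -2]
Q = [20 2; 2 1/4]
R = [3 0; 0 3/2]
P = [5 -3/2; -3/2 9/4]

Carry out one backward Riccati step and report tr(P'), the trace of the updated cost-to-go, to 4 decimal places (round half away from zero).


43.2878

BᵀP = [1.5000 -2.2500; 8.0000 -6.0000]
S = R + BᵀPB = [3 0; 0 3/2] + [2.2500 6.0000; 6.0000 20.0000] = [5.2500 6.0000; 6.0000 21.5000]
BᵀPA = [3.3750 2.2500; 21.0000 12.0000]
K = S⁻¹·BᵀPA = [-0.6951 -0.3073; 1.1707 0.6439]
A−BK = [1.8293 0.8561; 2.1463 0.9805]
AᵀP(A−BK) = [18.8232 8.8902; 8.8902 4.2146]
P' = Q + AᵀP(A−BK) = [38.8232 10.8902; 10.8902 4.4646]
tr(P') = 43.2878


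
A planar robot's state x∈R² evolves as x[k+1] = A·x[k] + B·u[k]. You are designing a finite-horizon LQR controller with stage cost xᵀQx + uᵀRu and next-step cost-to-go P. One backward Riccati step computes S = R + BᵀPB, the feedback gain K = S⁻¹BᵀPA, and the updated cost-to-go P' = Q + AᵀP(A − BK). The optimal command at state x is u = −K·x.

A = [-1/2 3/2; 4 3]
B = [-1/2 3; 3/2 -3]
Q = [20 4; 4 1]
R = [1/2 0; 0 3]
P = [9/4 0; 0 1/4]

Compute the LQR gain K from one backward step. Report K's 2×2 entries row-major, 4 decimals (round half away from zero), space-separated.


BᵀP = [-1.1250 0.3750; 6.7500 -0.7500]
S = R + BᵀPB = [1/2 0; 0 3] + [1.1250 -4.5000; -4.5000 22.5000] = [1.6250 -4.5000; -4.5000 25.5000]
BᵀPA = [2.0625 -0.5625; -6.3750 7.8750]
K = S⁻¹·BᵀPA = [1.1283 0.9956; -0.0509 0.4845]
A−BK = [0.2168 0.5442; 2.1549 2.9602]
AᵀP(A−BK) = [1.9110 2.3479; 2.3479 4.0570]
P' = Q + AᵀP(A−BK) = [21.9110 6.3479; 6.3479 5.0570]
tr(P') = 26.9679

1.1283 0.9956 -0.0509 0.4845


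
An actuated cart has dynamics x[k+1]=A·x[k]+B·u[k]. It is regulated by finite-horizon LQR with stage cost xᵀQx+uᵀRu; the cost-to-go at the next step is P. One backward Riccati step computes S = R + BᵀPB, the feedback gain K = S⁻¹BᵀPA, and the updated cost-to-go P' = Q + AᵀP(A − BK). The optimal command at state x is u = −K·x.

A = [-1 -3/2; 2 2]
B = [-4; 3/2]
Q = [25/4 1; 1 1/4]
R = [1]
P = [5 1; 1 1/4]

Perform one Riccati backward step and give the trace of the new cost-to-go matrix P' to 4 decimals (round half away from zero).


BᵀP = [-18.5000 -3.6250]
S = R + BᵀPB = [1] + [68.5625] = [69.5625]
BᵀPA = [11.2500 20.5000]
K = S⁻¹·BᵀPA = [0.1617 0.2947]
A−BK = [-0.3531 -0.3212; 1.7574 1.5580]
AᵀP(A−BK) = [0.1806 0.1846; 0.1846 0.2087]
P' = Q + AᵀP(A−BK) = [6.4306 1.1846; 1.1846 0.4587]
tr(P') = 6.8893

6.8893


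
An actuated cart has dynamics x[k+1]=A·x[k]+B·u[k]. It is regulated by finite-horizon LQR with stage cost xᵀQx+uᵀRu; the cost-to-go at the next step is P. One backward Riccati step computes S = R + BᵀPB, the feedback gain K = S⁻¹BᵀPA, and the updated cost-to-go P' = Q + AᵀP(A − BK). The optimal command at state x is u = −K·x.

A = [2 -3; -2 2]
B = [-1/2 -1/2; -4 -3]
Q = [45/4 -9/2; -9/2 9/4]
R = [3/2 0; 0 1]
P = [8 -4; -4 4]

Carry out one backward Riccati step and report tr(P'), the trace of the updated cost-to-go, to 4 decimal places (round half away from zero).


BᵀP = [12.0000 -14.0000; 8.0000 -10.0000]
S = R + BᵀPB = [3/2 0; 0 1] + [50.0000 36.0000; 36.0000 26.0000] = [51.5000 36.0000; 36.0000 27.0000]
BᵀPA = [52.0000 -64.0000; 36.0000 -44.0000]
K = S⁻¹·BᵀPA = [1.1429 -1.5238; -0.1905 0.4021]
A−BK = [2.4762 -3.5608; 2.0000 -2.8889]
AᵀP(A−BK) = [27.4286 -39.2381; -39.2381 56.1693]
P' = Q + AᵀP(A−BK) = [38.6786 -43.7381; -43.7381 58.4193]
tr(P') = 97.0979

97.0979


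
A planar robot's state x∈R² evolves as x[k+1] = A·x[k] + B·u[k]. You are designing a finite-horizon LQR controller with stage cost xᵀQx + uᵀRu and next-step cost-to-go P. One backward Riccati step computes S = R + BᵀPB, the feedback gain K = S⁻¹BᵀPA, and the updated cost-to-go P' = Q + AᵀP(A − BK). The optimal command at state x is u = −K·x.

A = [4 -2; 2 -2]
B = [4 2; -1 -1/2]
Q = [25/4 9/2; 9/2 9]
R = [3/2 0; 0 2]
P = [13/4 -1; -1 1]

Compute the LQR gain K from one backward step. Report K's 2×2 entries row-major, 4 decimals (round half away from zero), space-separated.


0.6221 -0.2434 0.2333 -0.0913

BᵀP = [14.0000 -5.0000; 7.0000 -2.5000]
S = R + BᵀPB = [3/2 0; 0 2] + [61.0000 30.5000; 30.5000 15.2500] = [62.5000 30.5000; 30.5000 17.2500]
BᵀPA = [46.0000 -18.0000; 23.0000 -9.0000]
K = S⁻¹·BᵀPA = [0.6221 -0.2434; 0.2333 -0.0913]
A−BK = [1.0448 -0.8436; 2.7388 -2.2891]
AᵀP(A−BK) = [6.0152 -4.7016; -4.7016 3.7963]
P' = Q + AᵀP(A−BK) = [12.2652 -0.2016; -0.2016 12.7963]
tr(P') = 25.0615


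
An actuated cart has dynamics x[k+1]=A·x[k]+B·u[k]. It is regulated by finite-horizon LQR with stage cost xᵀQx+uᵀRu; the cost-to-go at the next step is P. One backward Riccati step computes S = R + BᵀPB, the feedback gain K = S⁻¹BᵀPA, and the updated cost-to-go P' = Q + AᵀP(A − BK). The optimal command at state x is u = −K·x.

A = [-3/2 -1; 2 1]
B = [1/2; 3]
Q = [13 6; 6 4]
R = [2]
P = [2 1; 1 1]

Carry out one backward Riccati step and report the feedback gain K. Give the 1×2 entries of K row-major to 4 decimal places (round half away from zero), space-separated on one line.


BᵀP = [4.0000 3.5000]
S = R + BᵀPB = [2] + [12.5000] = [14.5000]
BᵀPA = [1.0000 -0.5000]
K = S⁻¹·BᵀPA = [0.0690 -0.0345]
A−BK = [-1.5345 -0.9828; 1.7931 1.1034]
AᵀP(A−BK) = [2.4310 1.5345; 1.5345 0.9828]
P' = Q + AᵀP(A−BK) = [15.4310 7.5345; 7.5345 4.9828]
tr(P') = 20.4138

0.0690 -0.0345


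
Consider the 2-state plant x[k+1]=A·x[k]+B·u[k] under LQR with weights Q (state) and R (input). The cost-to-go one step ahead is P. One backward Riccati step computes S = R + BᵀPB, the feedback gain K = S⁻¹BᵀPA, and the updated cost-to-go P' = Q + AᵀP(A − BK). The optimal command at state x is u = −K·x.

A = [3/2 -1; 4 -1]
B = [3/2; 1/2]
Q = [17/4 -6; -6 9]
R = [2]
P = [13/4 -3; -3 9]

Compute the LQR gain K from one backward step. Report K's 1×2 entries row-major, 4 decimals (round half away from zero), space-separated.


BᵀP = [3.3750 0.0000]
S = R + BᵀPB = [2] + [5.0625] = [7.0625]
BᵀPA = [5.0625 -3.3750]
K = S⁻¹·BᵀPA = [0.7168 -0.4779]
A−BK = [0.4248 -0.2832; 3.6416 -0.7611]
AᵀP(A−BK) = [111.6836 -21.9558; -21.9558 4.6372]
P' = Q + AᵀP(A−BK) = [115.9336 -27.9558; -27.9558 13.6372]
tr(P') = 129.5708

0.7168 -0.4779


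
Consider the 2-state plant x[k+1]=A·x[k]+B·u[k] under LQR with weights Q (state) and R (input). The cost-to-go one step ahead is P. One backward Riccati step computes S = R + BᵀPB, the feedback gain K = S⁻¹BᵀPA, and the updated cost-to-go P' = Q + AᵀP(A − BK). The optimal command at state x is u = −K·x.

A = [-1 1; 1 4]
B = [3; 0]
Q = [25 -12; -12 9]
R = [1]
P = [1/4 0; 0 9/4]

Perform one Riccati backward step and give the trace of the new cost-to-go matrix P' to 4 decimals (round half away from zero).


BᵀP = [0.7500 0.0000]
S = R + BᵀPB = [1] + [2.2500] = [3.2500]
BᵀPA = [-0.7500 0.7500]
K = S⁻¹·BᵀPA = [-0.2308 0.2308]
A−BK = [-0.3077 0.3077; 1.0000 4.0000]
AᵀP(A−BK) = [2.3269 8.9231; 8.9231 36.0769]
P' = Q + AᵀP(A−BK) = [27.3269 -3.0769; -3.0769 45.0769]
tr(P') = 72.4038

72.4038


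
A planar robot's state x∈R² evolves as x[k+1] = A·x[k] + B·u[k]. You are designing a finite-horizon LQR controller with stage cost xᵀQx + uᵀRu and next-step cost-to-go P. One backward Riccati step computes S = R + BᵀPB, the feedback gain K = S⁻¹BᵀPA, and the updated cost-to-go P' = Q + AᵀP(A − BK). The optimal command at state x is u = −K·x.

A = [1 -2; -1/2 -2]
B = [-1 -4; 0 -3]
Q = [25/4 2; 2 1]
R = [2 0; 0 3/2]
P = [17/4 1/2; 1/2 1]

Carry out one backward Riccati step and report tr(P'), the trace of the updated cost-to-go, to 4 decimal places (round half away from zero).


BᵀP = [-4.2500 -0.5000; -18.5000 -5.0000]
S = R + BᵀPB = [2 0; 0 3/2] + [4.2500 18.5000; 18.5000 89.0000] = [6.2500 18.5000; 18.5000 90.5000]
BᵀPA = [-4.0000 9.5000; -16.0000 47.0000]
K = S⁻¹·BᵀPA = [-0.2955 -0.0436; -0.1164 0.5283]
A−BK = [0.2389 0.0694; -0.8492 -0.4152]
AᵀP(A−BK) = [0.9558 0.2776; 0.2776 0.5865]
P' = Q + AᵀP(A−BK) = [7.2058 2.2776; 2.2776 1.5865]
tr(P') = 8.7922

8.7922


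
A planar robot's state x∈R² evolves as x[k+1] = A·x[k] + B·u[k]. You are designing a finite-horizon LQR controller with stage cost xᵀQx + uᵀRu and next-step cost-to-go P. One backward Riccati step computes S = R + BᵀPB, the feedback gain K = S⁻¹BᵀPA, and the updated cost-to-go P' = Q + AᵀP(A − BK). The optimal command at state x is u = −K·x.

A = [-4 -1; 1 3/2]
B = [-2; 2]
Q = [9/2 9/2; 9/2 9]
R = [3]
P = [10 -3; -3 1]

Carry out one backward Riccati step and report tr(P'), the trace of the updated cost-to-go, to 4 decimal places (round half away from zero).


22.7359

BᵀP = [-26.0000 8.0000]
S = R + BᵀPB = [3] + [68.0000] = [71.0000]
BᵀPA = [112.0000 38.0000]
K = S⁻¹·BᵀPA = [1.5775 0.5352]
A−BK = [-0.8451 0.0704; -2.1549 0.4296]
AᵀP(A−BK) = [8.3239 2.5563; 2.5563 0.9120]
P' = Q + AᵀP(A−BK) = [12.8239 7.0563; 7.0563 9.9120]
tr(P') = 22.7359


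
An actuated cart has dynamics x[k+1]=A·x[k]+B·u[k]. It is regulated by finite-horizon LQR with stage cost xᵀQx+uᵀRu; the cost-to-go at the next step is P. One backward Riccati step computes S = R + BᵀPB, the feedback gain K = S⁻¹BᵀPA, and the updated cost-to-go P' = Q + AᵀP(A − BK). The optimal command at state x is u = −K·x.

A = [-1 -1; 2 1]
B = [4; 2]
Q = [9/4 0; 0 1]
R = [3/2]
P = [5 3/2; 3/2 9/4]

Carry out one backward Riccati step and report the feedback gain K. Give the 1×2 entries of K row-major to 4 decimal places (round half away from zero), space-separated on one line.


BᵀP = [23.0000 10.5000]
S = R + BᵀPB = [3/2] + [113.0000] = [114.5000]
BᵀPA = [-2.0000 -12.5000]
K = S⁻¹·BᵀPA = [-0.0175 -0.1092]
A−BK = [-0.9301 -0.5633; 2.0349 1.2183]
AᵀP(A−BK) = [7.9651 4.7817; 4.7817 2.8854]
P' = Q + AᵀP(A−BK) = [10.2151 4.7817; 4.7817 3.8854]
tr(P') = 14.1004

-0.0175 -0.1092


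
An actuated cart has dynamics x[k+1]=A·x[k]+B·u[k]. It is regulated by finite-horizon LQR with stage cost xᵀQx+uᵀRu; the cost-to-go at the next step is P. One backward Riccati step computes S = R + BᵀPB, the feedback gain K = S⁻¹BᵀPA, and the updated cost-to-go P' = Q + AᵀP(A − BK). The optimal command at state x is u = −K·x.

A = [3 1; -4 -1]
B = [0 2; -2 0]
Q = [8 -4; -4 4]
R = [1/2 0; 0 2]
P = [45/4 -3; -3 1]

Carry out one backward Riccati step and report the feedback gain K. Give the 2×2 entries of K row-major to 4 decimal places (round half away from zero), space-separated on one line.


BᵀP = [6.0000 -2.0000; 22.5000 -6.0000]
S = R + BᵀPB = [1/2 0; 0 2] + [4.0000 12.0000; 12.0000 45.0000] = [4.5000 12.0000; 12.0000 47.0000]
BᵀPA = [26.0000 8.0000; 91.5000 28.5000]
K = S⁻¹·BᵀPA = [1.8370 0.5037; 1.4778 0.4778]
A−BK = [0.0444 0.0444; -0.3259 0.0074]
AᵀP(A−BK) = [6.2704 1.9370; 1.9370 0.6037]
P' = Q + AᵀP(A−BK) = [14.2704 -2.0630; -2.0630 4.6037]
tr(P') = 18.8741

1.8370 0.5037 1.4778 0.4778


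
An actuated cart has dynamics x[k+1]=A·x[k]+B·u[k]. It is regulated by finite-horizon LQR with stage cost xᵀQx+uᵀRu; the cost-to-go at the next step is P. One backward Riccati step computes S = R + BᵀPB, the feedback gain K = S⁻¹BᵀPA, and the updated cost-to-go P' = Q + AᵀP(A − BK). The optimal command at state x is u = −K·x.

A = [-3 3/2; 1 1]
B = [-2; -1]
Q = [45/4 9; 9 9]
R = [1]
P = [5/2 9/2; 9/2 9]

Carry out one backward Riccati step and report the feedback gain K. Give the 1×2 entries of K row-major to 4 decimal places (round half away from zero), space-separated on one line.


BᵀP = [-9.5000 -18.0000]
S = R + BᵀPB = [1] + [37.0000] = [38.0000]
BᵀPA = [10.5000 -32.2500]
K = S⁻¹·BᵀPA = [0.2763 -0.8487]
A−BK = [-2.4474 -0.1974; 1.2763 0.1513]
AᵀP(A−BK) = [1.5987 -0.0888; -0.0888 0.7549]
P' = Q + AᵀP(A−BK) = [12.8487 8.9112; 8.9112 9.7549]
tr(P') = 22.6036

0.2763 -0.8487


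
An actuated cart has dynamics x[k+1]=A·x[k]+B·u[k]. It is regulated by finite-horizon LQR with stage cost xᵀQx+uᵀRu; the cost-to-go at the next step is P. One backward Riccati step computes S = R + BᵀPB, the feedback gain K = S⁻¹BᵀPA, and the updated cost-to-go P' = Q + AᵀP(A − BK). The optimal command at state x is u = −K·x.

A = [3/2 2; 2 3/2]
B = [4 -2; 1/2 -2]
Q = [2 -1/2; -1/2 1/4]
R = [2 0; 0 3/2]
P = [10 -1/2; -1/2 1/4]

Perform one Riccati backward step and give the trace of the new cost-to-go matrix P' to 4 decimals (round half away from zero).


BᵀP = [39.7500 -1.8750; -19.0000 0.5000]
S = R + BᵀPB = [2 0; 0 3/2] + [158.0625 -75.7500; -75.7500 37.0000] = [160.0625 -75.7500; -75.7500 38.5000]
BᵀPA = [55.8750 76.6875; -27.5000 -37.2500]
K = S⁻¹·BᵀPA = [0.1604 0.3082; -0.3987 -0.3611]
A−BK = [0.0610 0.0449; 1.1224 0.6236]
AᵀP(A−BK) = [0.5736 0.4730; 0.4730 0.4750]
P' = Q + AᵀP(A−BK) = [2.5736 -0.0270; -0.0270 0.7250]
tr(P') = 3.2986

3.2986


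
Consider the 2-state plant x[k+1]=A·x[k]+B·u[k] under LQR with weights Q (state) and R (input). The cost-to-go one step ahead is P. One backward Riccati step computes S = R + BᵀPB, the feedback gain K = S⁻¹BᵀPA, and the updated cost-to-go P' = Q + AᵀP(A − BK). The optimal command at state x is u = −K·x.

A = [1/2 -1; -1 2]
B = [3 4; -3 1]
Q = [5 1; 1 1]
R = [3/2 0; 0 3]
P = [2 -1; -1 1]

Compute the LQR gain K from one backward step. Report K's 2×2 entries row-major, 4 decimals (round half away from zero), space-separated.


BᵀP = [9.0000 -6.0000; 7.0000 -3.0000]
S = R + BᵀPB = [3/2 0; 0 3] + [45.0000 30.0000; 30.0000 25.0000] = [46.5000 30.0000; 30.0000 28.0000]
BᵀPA = [10.5000 -21.0000; 6.5000 -13.0000]
K = S⁻¹·BᵀPA = [0.2463 -0.4925; -0.0317 0.0634]
A−BK = [-0.1119 0.2239; -0.2295 0.4590]
AᵀP(A−BK) = [0.1203 -0.2407; -0.2407 0.4813]
P' = Q + AᵀP(A−BK) = [5.1203 0.7593; 0.7593 1.4813]
tr(P') = 6.6017

0.2463 -0.4925 -0.0317 0.0634


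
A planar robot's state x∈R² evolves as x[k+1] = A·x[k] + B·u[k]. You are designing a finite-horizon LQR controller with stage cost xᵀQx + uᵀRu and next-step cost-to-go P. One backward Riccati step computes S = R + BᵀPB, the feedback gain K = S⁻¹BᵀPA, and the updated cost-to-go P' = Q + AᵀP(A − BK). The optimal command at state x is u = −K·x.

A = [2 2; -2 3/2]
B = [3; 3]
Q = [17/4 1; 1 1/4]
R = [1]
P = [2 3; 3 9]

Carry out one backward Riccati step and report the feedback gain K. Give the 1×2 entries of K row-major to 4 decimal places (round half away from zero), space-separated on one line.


BᵀP = [15.0000 36.0000]
S = R + BᵀPB = [1] + [153.0000] = [154.0000]
BᵀPA = [-42.0000 84.0000]
K = S⁻¹·BᵀPA = [-0.2727 0.5455]
A−BK = [2.8182 0.3636; -1.1818 -0.1364]
AᵀP(A−BK) = [8.5455 0.9091; 0.9091 0.4318]
P' = Q + AᵀP(A−BK) = [12.7955 1.9091; 1.9091 0.6818]
tr(P') = 13.4773

-0.2727 0.5455


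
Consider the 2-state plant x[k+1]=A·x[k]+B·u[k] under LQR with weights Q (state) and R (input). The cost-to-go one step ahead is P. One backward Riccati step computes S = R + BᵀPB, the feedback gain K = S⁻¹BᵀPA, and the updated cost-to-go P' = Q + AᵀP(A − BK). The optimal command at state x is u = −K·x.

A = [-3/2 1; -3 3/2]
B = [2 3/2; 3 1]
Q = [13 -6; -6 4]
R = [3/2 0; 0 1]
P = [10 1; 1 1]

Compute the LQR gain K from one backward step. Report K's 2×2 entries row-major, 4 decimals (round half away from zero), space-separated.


-0.7382 0.3699 -0.0852 0.1869

BᵀP = [23.0000 5.0000; 16.0000 2.5000]
S = R + BᵀPB = [3/2 0; 0 1] + [61.0000 39.5000; 39.5000 26.5000] = [62.5000 39.5000; 39.5000 27.5000]
BᵀPA = [-49.5000 30.5000; -31.5000 19.7500]
K = S⁻¹·BᵀPA = [-0.7382 0.3699; -0.0852 0.1869]
A−BK = [0.1041 -0.0201; -0.7003 0.2035]
AᵀP(A−BK) = [1.2776 -0.5536; -0.5536 0.2774]
P' = Q + AᵀP(A−BK) = [14.2776 -6.5536; -6.5536 4.2774]
tr(P') = 18.5550


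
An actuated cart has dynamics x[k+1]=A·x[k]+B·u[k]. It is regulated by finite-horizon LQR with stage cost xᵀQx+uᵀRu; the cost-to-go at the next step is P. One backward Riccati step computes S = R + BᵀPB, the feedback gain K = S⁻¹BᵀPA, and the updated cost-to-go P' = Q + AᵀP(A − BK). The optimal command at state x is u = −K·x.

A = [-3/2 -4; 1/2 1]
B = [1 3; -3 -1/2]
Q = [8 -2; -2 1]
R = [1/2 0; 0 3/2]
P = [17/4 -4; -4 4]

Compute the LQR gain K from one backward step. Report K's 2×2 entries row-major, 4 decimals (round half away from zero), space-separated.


BᵀP = [16.2500 -16.0000; 14.7500 -14.0000]
S = R + BᵀPB = [1/2 0; 0 3/2] + [64.2500 56.7500; 56.7500 51.2500] = [64.7500 56.7500; 56.7500 52.7500]
BᵀPA = [-32.3750 -81.0000; -29.1250 -73.0000]
K = S⁻¹·BᵀPA = [-0.2817 -0.6667; -0.2490 -0.6667]
A−BK = [-0.4712 -1.3333; -0.4697 -1.3333]
AᵀP(A−BK) = [0.1882 0.5000; 0.5000 1.3333]
P' = Q + AᵀP(A−BK) = [8.1882 -1.5000; -1.5000 2.3333]
tr(P') = 10.5216

-0.2817 -0.6667 -0.2490 -0.6667


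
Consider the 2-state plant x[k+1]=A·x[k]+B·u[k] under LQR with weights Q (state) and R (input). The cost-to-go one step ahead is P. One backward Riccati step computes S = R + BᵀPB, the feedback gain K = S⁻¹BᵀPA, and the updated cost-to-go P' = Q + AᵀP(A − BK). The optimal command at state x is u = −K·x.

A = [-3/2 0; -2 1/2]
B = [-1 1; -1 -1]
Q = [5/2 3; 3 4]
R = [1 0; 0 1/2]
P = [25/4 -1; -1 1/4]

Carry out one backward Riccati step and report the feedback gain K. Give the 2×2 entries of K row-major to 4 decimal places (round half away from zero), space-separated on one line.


0.5278 -0.0278 -0.5787 -0.0880

BᵀP = [-5.2500 0.7500; 7.2500 -1.2500]
S = R + BᵀPB = [1 0; 0 1/2] + [4.5000 -6.0000; -6.0000 8.5000] = [5.5000 -6.0000; -6.0000 9.0000]
BᵀPA = [6.3750 0.3750; -8.3750 -0.6250]
K = S⁻¹·BᵀPA = [0.5278 -0.0278; -0.5787 -0.0880]
A−BK = [-0.3935 0.0602; -2.0509 0.3843]
AᵀP(A−BK) = [0.8513 -0.0596; -0.0596 0.0179]
P' = Q + AᵀP(A−BK) = [3.3513 2.9404; 2.9404 4.0179]
tr(P') = 7.3692


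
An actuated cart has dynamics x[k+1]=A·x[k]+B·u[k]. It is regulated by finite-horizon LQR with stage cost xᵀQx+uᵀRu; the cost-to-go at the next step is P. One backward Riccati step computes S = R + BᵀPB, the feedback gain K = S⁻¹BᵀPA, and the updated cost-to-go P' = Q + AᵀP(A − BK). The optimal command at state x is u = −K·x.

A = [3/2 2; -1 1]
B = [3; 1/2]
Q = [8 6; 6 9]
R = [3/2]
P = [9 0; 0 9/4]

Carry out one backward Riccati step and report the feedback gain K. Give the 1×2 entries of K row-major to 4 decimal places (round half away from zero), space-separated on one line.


BᵀP = [27.0000 1.1250]
S = R + BᵀPB = [3/2] + [81.5625] = [83.0625]
BᵀPA = [39.3750 55.1250]
K = S⁻¹·BᵀPA = [0.4740 0.6637]
A−BK = [0.0779 0.0090; -1.2370 0.6682]
AᵀP(A−BK) = [3.8347 -1.3815; -1.3815 1.6659]
P' = Q + AᵀP(A−BK) = [11.8347 4.6185; 4.6185 10.6659]
tr(P') = 22.5006

0.4740 0.6637


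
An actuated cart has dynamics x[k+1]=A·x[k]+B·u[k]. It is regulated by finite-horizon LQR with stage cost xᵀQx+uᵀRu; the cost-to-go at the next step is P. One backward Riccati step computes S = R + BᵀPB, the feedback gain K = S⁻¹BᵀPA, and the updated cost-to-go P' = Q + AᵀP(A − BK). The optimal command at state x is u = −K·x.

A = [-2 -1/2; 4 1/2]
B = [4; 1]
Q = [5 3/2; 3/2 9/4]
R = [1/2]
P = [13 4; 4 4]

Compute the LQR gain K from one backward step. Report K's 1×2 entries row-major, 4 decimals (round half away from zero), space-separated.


-0.1309 -0.0736

BᵀP = [56.0000 20.0000]
S = R + BᵀPB = [1/2] + [244.0000] = [244.5000]
BᵀPA = [-32.0000 -18.0000]
K = S⁻¹·BᵀPA = [-0.1309 -0.0736]
A−BK = [-1.4765 -0.2055; 4.1309 0.5736]
AᵀP(A−BK) = [47.8119 6.6442; 6.6442 0.9248]
P' = Q + AᵀP(A−BK) = [52.8119 8.1442; 8.1442 3.1748]
tr(P') = 55.9867


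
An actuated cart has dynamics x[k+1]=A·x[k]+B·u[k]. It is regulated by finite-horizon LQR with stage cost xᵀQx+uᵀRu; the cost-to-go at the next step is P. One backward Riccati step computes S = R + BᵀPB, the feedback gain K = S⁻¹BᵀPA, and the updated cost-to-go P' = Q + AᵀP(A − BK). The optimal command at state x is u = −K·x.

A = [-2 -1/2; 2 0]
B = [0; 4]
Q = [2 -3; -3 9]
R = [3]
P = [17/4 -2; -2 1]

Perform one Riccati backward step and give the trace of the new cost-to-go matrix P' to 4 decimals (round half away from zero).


17.9046

BᵀP = [-8.0000 4.0000]
S = R + BᵀPB = [3] + [16.0000] = [19.0000]
BᵀPA = [24.0000 4.0000]
K = S⁻¹·BᵀPA = [1.2632 0.2105]
A−BK = [-2.0000 -0.5000; -3.0526 -0.8421]
AᵀP(A−BK) = [6.6842 1.1974; 1.1974 0.2204]
P' = Q + AᵀP(A−BK) = [8.6842 -1.8026; -1.8026 9.2204]
tr(P') = 17.9046


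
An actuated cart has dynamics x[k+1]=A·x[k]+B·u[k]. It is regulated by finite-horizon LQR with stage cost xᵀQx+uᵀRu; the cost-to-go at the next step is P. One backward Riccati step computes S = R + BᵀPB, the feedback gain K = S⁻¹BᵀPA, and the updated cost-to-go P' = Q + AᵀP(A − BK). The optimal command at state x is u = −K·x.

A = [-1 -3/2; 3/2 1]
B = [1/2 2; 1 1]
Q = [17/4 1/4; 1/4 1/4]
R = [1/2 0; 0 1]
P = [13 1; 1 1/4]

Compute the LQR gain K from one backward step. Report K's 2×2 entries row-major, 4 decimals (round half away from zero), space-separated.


0.1866 0.0344 -0.4640 -0.6776

BᵀP = [7.5000 0.7500; 27.0000 2.2500]
S = R + BᵀPB = [1/2 0; 0 1] + [4.5000 15.7500; 15.7500 56.2500] = [5.0000 15.7500; 15.7500 57.2500]
BᵀPA = [-6.3750 -10.5000; -23.6250 -38.2500]
K = S⁻¹·BᵀPA = [0.1866 0.0344; -0.4640 -0.6776]
A−BK = [-0.1653 -0.1620; 1.7774 1.6432]
AᵀP(A−BK) = [0.7901 0.8363; 0.8363 0.9435]
P' = Q + AᵀP(A−BK) = [5.0401 1.0863; 1.0863 1.1935]
tr(P') = 6.2336


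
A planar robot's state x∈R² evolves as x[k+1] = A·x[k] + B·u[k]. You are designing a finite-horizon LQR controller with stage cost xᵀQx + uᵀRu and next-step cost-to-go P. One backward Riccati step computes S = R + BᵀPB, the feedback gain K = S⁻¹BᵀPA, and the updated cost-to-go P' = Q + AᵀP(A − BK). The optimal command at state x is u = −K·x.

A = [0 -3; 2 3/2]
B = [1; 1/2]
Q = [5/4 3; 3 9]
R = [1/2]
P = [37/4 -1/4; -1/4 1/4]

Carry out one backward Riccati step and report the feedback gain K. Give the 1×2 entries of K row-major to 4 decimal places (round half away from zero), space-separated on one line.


-0.0261 -2.8824

BᵀP = [9.1250 -0.1250]
S = R + BᵀPB = [1/2] + [9.0625] = [9.5625]
BᵀPA = [-0.2500 -27.5625]
K = S⁻¹·BᵀPA = [-0.0261 -2.8824]
A−BK = [0.0261 -0.1176; 2.0131 2.9412]
AᵀP(A−BK) = [0.9935 1.5294; 1.5294 6.6176]
P' = Q + AᵀP(A−BK) = [2.2435 4.5294; 4.5294 15.6176]
tr(P') = 17.8611


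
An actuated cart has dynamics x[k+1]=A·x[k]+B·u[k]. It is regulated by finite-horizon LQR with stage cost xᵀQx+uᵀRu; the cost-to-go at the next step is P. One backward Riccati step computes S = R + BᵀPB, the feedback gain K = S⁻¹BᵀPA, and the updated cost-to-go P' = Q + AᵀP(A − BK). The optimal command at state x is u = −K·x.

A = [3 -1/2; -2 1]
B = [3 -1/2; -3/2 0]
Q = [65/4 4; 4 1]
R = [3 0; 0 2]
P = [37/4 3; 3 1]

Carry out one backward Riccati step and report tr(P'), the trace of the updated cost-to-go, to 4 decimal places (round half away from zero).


BᵀP = [23.2500 7.5000; -4.6250 -1.5000]
S = R + BᵀPB = [3 0; 0 2] + [58.5000 -11.6250; -11.6250 2.3125] = [61.5000 -11.6250; -11.6250 4.3125]
BᵀPA = [54.7500 -4.1250; -10.8750 0.8125]
K = S⁻¹·BᵀPA = [0.8432 -0.0641; -0.2486 0.0155]
A−BK = [0.3459 -0.2998; -0.7351 0.9038]
AᵀP(A−BK) = [2.3784 -0.1946; -0.1946 0.0353]
P' = Q + AᵀP(A−BK) = [18.6284 3.8054; 3.8054 1.0353]
tr(P') = 19.6637

19.6637


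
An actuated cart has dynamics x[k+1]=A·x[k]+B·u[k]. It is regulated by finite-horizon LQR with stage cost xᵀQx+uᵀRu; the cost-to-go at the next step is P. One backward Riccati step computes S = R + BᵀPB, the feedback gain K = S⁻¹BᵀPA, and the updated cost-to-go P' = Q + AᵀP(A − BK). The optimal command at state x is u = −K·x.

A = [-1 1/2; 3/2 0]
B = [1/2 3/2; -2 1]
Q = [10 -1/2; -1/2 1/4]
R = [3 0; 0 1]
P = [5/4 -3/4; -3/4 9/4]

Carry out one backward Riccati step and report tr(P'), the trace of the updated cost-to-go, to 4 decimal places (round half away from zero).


12.3654

BᵀP = [2.1250 -4.8750; 1.1250 1.1250]
S = R + BᵀPB = [3 0; 0 1] + [10.8125 -1.6875; -1.6875 2.8125] = [13.8125 -1.6875; -1.6875 3.8125]
BᵀPA = [-9.4375 1.0625; 0.5625 0.5625]
K = S⁻¹·BᵀPA = [-0.7033 0.1004; -0.1637 0.1920]
A−BK = [-0.4028 0.1619; 0.2572 0.0088]
AᵀP(A−BK) = [2.0176 -0.3482; -0.3482 0.0979]
P' = Q + AᵀP(A−BK) = [12.0176 -0.8482; -0.8482 0.3479]
tr(P') = 12.3654


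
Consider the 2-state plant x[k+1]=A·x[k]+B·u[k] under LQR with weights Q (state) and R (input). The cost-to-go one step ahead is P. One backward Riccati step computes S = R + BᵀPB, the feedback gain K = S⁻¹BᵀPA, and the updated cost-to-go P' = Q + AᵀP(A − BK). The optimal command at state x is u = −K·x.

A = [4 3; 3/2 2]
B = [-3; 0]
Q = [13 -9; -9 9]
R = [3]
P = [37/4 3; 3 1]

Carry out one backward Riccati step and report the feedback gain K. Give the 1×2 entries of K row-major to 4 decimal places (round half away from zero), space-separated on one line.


-1.4435 -1.1739

BᵀP = [-27.7500 -9.0000]
S = R + BᵀPB = [3] + [83.2500] = [86.2500]
BᵀPA = [-124.5000 -101.2500]
K = S⁻¹·BᵀPA = [-1.4435 -1.1739]
A−BK = [-0.3304 -0.5217; 1.5000 2.0000]
AᵀP(A−BK) = [6.5370 5.3478; 5.3478 4.3913]
P' = Q + AᵀP(A−BK) = [19.5370 -3.6522; -3.6522 13.3913]
tr(P') = 32.9283


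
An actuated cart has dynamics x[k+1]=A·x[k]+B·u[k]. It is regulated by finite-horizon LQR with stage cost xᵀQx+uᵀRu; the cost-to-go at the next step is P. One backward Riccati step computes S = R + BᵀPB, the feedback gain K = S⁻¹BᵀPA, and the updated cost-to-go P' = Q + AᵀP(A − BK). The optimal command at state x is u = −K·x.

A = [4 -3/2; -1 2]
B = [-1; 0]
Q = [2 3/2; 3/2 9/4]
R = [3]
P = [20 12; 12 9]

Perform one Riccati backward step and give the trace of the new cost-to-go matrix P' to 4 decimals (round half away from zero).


43.6413

BᵀP = [-20.0000 -12.0000]
S = R + BᵀPB = [3] + [20.0000] = [23.0000]
BᵀPA = [-68.0000 6.0000]
K = S⁻¹·BᵀPA = [-2.9565 0.2609]
A−BK = [1.0435 -1.2391; -1.0000 2.0000]
AᵀP(A−BK) = [31.9565 -6.2609; -6.2609 7.4348]
P' = Q + AᵀP(A−BK) = [33.9565 -4.7609; -4.7609 9.6848]
tr(P') = 43.6413


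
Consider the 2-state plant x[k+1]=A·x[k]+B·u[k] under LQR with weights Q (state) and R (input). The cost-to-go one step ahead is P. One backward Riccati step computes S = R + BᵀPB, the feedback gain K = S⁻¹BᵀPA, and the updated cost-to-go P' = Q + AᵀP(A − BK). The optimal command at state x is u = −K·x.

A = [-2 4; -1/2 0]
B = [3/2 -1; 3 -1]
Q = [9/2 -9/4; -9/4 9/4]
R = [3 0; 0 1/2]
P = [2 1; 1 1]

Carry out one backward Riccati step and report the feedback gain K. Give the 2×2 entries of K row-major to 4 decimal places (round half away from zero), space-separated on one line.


-0.1625 0.2000 0.9625 -1.8000

BᵀP = [6.0000 4.5000; -3.0000 -2.0000]
S = R + BᵀPB = [3 0; 0 1/2] + [22.5000 -10.5000; -10.5000 5.0000] = [25.5000 -10.5000; -10.5000 5.5000]
BᵀPA = [-14.2500 24.0000; 7.0000 -12.0000]
K = S⁻¹·BᵀPA = [-0.1625 0.2000; 0.9625 -1.8000]
A−BK = [-0.7938 1.9000; 0.9500 -2.4000]
AᵀP(A−BK) = [1.1969 -2.5500; -2.5500 5.6000]
P' = Q + AᵀP(A−BK) = [5.6969 -4.8000; -4.8000 7.8500]
tr(P') = 13.5469


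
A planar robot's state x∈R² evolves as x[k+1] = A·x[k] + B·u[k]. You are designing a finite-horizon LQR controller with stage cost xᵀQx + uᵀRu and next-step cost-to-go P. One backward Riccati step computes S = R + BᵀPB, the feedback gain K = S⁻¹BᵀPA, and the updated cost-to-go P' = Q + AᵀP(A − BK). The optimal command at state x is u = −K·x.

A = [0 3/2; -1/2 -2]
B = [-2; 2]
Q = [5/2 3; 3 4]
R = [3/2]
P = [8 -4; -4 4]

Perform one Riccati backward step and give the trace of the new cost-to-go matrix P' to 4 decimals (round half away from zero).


7.9785

BᵀP = [-24.0000 16.0000]
S = R + BᵀPB = [3/2] + [80.0000] = [81.5000]
BᵀPA = [-8.0000 -68.0000]
K = S⁻¹·BᵀPA = [-0.0982 -0.8344]
A−BK = [-0.1963 -0.1687; -0.3037 -0.3313]
AᵀP(A−BK) = [0.2147 0.3252; 0.3252 1.2638]
P' = Q + AᵀP(A−BK) = [2.7147 3.3252; 3.3252 5.2638]
tr(P') = 7.9785


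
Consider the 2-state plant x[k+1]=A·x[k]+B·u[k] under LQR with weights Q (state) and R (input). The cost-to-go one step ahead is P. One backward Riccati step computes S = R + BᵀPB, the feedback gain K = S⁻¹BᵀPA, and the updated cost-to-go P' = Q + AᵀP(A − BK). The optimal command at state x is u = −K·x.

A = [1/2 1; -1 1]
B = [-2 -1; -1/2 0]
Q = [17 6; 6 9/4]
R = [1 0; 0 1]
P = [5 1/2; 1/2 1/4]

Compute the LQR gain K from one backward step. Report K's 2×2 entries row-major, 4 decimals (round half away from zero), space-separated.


-0.1281 -0.4348 -0.1144 -0.1739

BᵀP = [-10.2500 -1.1250; -5.0000 -0.5000]
S = R + BᵀPB = [1 0; 0 1] + [21.0625 10.2500; 10.2500 5.0000] = [22.0625 10.2500; 10.2500 6.0000]
BᵀPA = [-4.0000 -11.3750; -2.0000 -5.5000]
K = S⁻¹·BᵀPA = [-0.1281 -0.4348; -0.1144 -0.1739]
A−BK = [0.1293 -0.0435; -1.0641 0.7826]
AᵀP(A−BK) = [0.2586 -0.0870; -0.0870 0.3478]
P' = Q + AᵀP(A−BK) = [17.2586 5.9130; 5.9130 2.5978]
tr(P') = 19.8564


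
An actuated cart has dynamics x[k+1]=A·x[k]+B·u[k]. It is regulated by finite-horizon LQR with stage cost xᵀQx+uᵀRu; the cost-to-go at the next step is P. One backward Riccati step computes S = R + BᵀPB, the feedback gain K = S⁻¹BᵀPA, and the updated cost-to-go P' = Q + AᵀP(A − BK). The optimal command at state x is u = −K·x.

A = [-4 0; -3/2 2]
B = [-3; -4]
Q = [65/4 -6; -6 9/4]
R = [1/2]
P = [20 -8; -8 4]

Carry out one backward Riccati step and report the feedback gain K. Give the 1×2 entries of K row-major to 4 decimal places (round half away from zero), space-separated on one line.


1.9048 0.3048

BᵀP = [-28.0000 8.0000]
S = R + BᵀPB = [1/2] + [52.0000] = [52.5000]
BᵀPA = [100.0000 16.0000]
K = S⁻¹·BᵀPA = [1.9048 0.3048]
A−BK = [1.7143 0.9143; 6.1190 3.2190]
AᵀP(A−BK) = [42.5238 21.5238; 21.5238 11.1238]
P' = Q + AᵀP(A−BK) = [58.7738 15.5238; 15.5238 13.3738]
tr(P') = 72.1476
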